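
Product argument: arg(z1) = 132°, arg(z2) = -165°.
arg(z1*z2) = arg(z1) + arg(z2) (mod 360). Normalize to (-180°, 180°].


arg(z1*z2) = 132° - 165° = -33°
Normalized to (-180°, 180°]: -33°

-33°


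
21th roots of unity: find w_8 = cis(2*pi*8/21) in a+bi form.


Angle = 360*8/21 = 137.1429°
a = cos(137.1429°) = -0.7331
b = sin(137.1429°) = 0.6802

-0.7331 + 0.6802i


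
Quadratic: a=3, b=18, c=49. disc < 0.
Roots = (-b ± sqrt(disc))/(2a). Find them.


disc = 18^2 - 4*3*49 = 324 - 588 = -264
sqrt(|disc|) = sqrt(264) = 16.2481
Real part = -18/(2*3) = -3.0000
Imag part = 16.2481/(2*3) = 2.7080

-3.0000 ± 2.7080i


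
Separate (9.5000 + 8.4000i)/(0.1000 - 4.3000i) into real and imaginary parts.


Multiply by conjugate: (9.5000 + 8.4000i)(0.1000 + 4.3000i) / (0.1^2 + (-4.3)^2)
Numerator real = 9.5*0.1 + 8.4*(-4.3) = -35.17
Numerator imag = 8.4*0.1 - 9.5*(-4.3) = 41.69
Denominator = 18.5
Re(z) = -35.17/18.5 = -1.9011
Im(z) = 41.69/18.5 = 2.2535

Re(z) = -1.9011, Im(z) = 2.2535


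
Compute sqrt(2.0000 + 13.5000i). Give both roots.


|z| = sqrt(4+182.25) = 13.6473
sqrt((|z|+a)/2) = sqrt((13.6473+2)/2) = sqrt(7.8237) = 2.7971
sqrt((|z|-a)/2) = sqrt((13.6473-2)/2) = sqrt(5.8237) = 2.4132

±(2.7971 + 2.4132i) i.e. 2.7971 + 2.4132i and -2.7971 - 2.4132i


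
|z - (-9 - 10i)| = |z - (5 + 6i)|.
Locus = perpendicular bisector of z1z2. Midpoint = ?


Equal distances means the locus is the perpendicular bisector of z1 and z2.
Midpoint = ((-9+5)/2, (-10+6)/2) = (-2.0000, -2.0000)

Perpendicular bisector through (-2.0000, -2.0000)


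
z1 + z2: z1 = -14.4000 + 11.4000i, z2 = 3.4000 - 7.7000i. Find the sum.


Real: -14.4 + 3.4 = -11
Imag: 11.4 - 7.7 = 3.7

-11.0000 + 3.7000i


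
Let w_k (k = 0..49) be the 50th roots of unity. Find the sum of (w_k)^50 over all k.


The roots are w_k = w^k with w = e^(2*pi*i/50), and (w^k)^50 = (w^50)^k.
So S = 1 + u + u^2 + ... + u^(49) with u = w^50.
50 = 1*50 + 0, so 50 is a multiple of 50 and u = (w^50)^1 = 1.
Every one of the 50 terms equals 1: S = 50

S = 50


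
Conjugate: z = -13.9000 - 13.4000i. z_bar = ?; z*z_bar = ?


z_bar = -13.9000 + 13.4000i
z*z_bar = (-13.9)^2 + (-13.4)^2 = 193.21 + 179.56 = 372.77

z_bar = -13.9000 + 13.4000i, z*z_bar = 372.77


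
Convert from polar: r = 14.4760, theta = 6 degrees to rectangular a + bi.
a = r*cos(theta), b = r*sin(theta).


a = 14.4760*cos(6°) = 14.4760*0.99452 = 14.3967
b = 14.4760*sin(6°) = 14.4760*0.10453 = 1.5132

14.3967 + 1.5132i


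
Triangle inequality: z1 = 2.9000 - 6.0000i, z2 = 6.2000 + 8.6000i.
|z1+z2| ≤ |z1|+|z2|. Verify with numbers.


|z1| = sqrt(2.9^2 + (-6)^2) = sqrt(44.41) = 6.6641
|z2| = sqrt(6.2^2 + 8.6^2) = sqrt(112.4) = 10.6019
z1+z2 = 9.1000 + 2.6000i
|z1+z2| = sqrt(89.57) = 9.4641
|z1|+|z2| = 6.6641 + 10.6019 = 17.2660

|z1+z2| = 9.4641 ≤ |z1|+|z2| = 17.2660 (verified)


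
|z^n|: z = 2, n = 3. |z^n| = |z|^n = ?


|z| = sqrt(4+0) = sqrt(4) = 2
|z^3| = |z|^3 = 2^3 = 8

|z^3| = 8


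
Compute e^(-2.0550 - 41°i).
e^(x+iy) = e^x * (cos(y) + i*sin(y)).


e^-2.0550 = 0.1281
cos(-41°) = 0.7547
sin(-41°) = -0.6561
Real = 0.1281*0.7547 = 0.0967
Imag = 0.1281*(-0.6561) = -0.0840

0.0967 - 0.0840i


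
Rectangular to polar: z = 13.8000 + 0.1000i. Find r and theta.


r = sqrt(190.44+0.01) = sqrt(190.45) = 13.8004
theta = atan2(0.1, 13.8) = 0.4152 degrees

r = 13.8004, theta = 0.4152 degrees


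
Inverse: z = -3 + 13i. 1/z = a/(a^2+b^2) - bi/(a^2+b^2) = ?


|z|^2 = 9+169 = 178
1/z = (-3 - 13i)/178

1/z = -0.0169 - 0.0730i


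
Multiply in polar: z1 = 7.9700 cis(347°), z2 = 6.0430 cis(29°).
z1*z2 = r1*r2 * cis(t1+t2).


r = 7.9700 * 6.0430 = 48.1627
theta = 347° + 29° = 376° = 16° (mod 360)

48.1627 cis(16°)


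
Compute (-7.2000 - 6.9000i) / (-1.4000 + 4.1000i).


Conjugate of z2 = -1.4000 - 4.1000i
Numerator: (-7.2000 - 6.9000i)(-1.4000 - 4.1000i) = -18.2100 + 39.1800i
Denominator: (-1.4)^2 + 4.1^2 = 18.77
Result = (-18.2100 + 39.1800i)/18.77

-0.9702 + 2.0874i


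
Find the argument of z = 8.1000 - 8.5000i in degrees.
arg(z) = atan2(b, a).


Re = 8.1, Im = -8.5
arg = atan2(-8.5, 8.1) = -46.3804 degrees

arg(z) = -46.3804 degrees


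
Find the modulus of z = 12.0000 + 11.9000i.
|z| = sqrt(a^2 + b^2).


|z| = sqrt(12^2 + 11.9^2) = sqrt(144 + 141.61) = sqrt(285.61) = 16.9000

|z| = 16.9000


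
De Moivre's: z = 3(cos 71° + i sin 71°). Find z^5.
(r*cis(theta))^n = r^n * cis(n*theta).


r^5 = 3^5 = 243
n*theta = 5*71° = 355° = 355° (mod 360)
a = 243*cos(355°) = 242.0753
b = 243*sin(355°) = -21.1788

243 cis(355°) = 242.0753 - 21.1788i


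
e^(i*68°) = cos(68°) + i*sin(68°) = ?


cos(68°) = 0.3746
sin(68°) = 0.9272

e^(i*68°) = 0.3746 + 0.9272i


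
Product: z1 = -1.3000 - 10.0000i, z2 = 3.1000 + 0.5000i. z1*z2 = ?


Real = -1.3*3.1 - (-10)*0.5 = -4.03 - (-5) = 0.97
Imag = -1.3*0.5 + 3.1*(-10) = -0.65 - (31) = -31.65

0.9700 - 31.6500i


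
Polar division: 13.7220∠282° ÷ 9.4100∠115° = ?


r = 13.7220 / 9.4100 = 1.4582
theta = 282° - 115° = 167° = 167° (mod 360)

1.4582 cis(167°)


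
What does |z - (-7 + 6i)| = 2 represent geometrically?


|z - z0| = r is a circle with center z0 and radius r.
Center = (-7, 6), radius = 2

Circle with center (-7, 6) and radius 2


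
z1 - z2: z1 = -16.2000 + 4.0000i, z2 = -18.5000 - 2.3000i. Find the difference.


Real: -16.2 + 18.5 = 2.3
Imag: 4 + 2.3 = 6.3

2.3000 + 6.3000i


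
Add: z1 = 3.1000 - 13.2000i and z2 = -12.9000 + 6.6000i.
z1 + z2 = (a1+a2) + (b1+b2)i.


Real: 3.1 - 12.9 = -9.8
Imag: -13.2 + 6.6 = -6.6

-9.8000 - 6.6000i


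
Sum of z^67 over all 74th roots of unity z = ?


The roots are w_k = w^k with w = e^(2*pi*i/74), and (w^k)^67 = (w^67)^k.
So S = 1 + u + u^2 + ... + u^(73) with u = w^67.
67 = 0*74 + 67, so 67 is not a multiple of 74: u = w^67 ≠ 1 (w is a primitive 74th root), while u^74 = (w^74)^67 = 1.
Geometric series: S = (1 - u^74)/(1 - u) = (1 - 1)/(1 - u) = 0

S = 0


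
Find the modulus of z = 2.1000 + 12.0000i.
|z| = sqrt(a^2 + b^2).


|z| = sqrt(2.1^2 + 12^2) = sqrt(4.41 + 144) = sqrt(148.41) = 12.1824

|z| = 12.1824


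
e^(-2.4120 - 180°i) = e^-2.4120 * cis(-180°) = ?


e^-2.4120 = 0.0896
cos(-180°) = -1
sin(-180°) = 0
Real = 0.0896*(-1) = -0.0896
Imag = 0.0896*0 = 0

-0.0896 + 0i


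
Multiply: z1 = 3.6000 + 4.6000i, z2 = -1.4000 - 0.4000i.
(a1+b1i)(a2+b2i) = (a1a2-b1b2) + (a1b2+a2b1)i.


Real = 3.6*(-1.4) - 4.6*(-0.4) = -5.04 - (-1.84) = -3.2
Imag = 3.6*(-0.4) - (1.4)*4.6 = -1.44 - (6.44) = -7.88

-3.2000 - 7.8800i


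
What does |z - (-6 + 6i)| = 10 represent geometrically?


|z - z0| = r is a circle with center z0 and radius r.
Center = (-6, 6), radius = 10

Circle with center (-6, 6) and radius 10


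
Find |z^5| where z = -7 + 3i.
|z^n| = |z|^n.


|z| = sqrt(49+9) = sqrt(58) = 7.6158
|z^5| = |z|^5 = (sqrt(58))^5 = 58^2 * sqrt(58) = 3364*sqrt(58)

|z^5| = 3364*sqrt(58) ≈ 25619.4607


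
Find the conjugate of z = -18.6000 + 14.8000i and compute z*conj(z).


z_bar = -18.6000 - 14.8000i
z*z_bar = (-18.6)^2 + 14.8^2 = 345.96 + 219.04 = 565

z_bar = -18.6000 - 14.8000i, z*z_bar = 565


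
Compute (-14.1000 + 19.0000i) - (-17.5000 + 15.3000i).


Real: -14.1 + 17.5 = 3.4
Imag: 19 - 15.3 = 3.7

3.4000 + 3.7000i


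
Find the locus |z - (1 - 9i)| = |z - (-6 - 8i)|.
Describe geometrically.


Equal distances means the locus is the perpendicular bisector of z1 and z2.
Midpoint = ((1+(-6))/2, (-9+(-8))/2) = (-2.5000, -8.5000)

Perpendicular bisector through (-2.5000, -8.5000)


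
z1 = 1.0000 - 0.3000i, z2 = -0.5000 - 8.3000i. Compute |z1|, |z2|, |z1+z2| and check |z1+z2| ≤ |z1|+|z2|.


|z1| = sqrt(1^2 + (-0.3)^2) = sqrt(1.09) = 1.0440
|z2| = sqrt((-0.5)^2 + (-8.3)^2) = sqrt(69.14) = 8.3150
z1+z2 = 0.5000 - 8.6000i
|z1+z2| = sqrt(74.21) = 8.6145
|z1|+|z2| = 1.0440 + 8.3150 = 9.3590

|z1+z2| = 8.6145 ≤ |z1|+|z2| = 9.3590 (verified)


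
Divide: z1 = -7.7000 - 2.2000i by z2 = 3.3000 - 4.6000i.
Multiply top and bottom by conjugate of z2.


Conjugate of z2 = 3.3000 + 4.6000i
Numerator: (-7.7000 - 2.2000i)(3.3000 + 4.6000i) = -15.2900 - 42.6800i
Denominator: 3.3^2 + (-4.6)^2 = 32.05
Result = (-15.2900 - 42.6800i)/32.05

-0.4771 - 1.3317i


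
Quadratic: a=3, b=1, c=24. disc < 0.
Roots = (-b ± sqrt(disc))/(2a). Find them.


disc = 1^2 - 4*3*24 = 1 - 288 = -287
sqrt(|disc|) = sqrt(287) = 16.9411
Real part = -1/(2*3) = -0.1667
Imag part = 16.9411/(2*3) = 2.8235

-0.1667 ± 2.8235i


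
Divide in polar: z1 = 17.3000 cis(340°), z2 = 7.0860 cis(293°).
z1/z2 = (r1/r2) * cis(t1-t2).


r = 17.3000 / 7.0860 = 2.4414
theta = 340° - 293° = 47° = 47° (mod 360)

2.4414 cis(47°)


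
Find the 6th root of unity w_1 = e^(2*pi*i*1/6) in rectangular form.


Angle = 360*1/6 = 60°
a = cos(60°) = 0.5000
b = sin(60°) = 0.8660

0.5000 + 0.8660i


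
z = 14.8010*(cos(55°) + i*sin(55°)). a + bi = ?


a = 14.8010*cos(55°) = 14.8010*0.573576 = 8.4895
b = 14.8010*sin(55°) = 14.8010*0.819152 = 12.1243

8.4895 + 12.1243i


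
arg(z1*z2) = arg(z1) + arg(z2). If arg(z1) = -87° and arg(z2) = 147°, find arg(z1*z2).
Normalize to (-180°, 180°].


arg(z1*z2) = -87° + 147° = 60°
Normalized to (-180°, 180°]: 60°

60°


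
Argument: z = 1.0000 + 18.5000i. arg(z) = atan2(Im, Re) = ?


Re = 1, Im = 18.5
arg = atan2(18.5, 1) = 86.9059 degrees

arg(z) = 86.9059 degrees


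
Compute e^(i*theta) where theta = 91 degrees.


cos(91°) = -0.0175
sin(91°) = 0.9998

e^(i*91°) = -0.0175 + 0.9998i


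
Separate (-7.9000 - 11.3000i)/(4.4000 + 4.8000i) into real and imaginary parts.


Multiply by conjugate: (-7.9000 - 11.3000i)(4.4000 - 4.8000i) / (4.4^2 + 4.8^2)
Numerator real = -7.9*4.4 - (11.3)*4.8 = -89
Numerator imag = -11.3*4.4 - (-7.9)*4.8 = -11.8
Denominator = 42.4
Re(z) = -89/42.4 = -2.0991
Im(z) = -11.8/42.4 = -0.2783

Re(z) = -2.0991, Im(z) = -0.2783


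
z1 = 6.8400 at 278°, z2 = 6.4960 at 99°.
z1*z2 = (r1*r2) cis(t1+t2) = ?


r = 6.8400 * 6.4960 = 44.4326
theta = 278° + 99° = 377° = 17° (mod 360)

44.4326 cis(17°)


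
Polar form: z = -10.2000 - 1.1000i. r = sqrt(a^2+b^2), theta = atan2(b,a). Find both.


r = sqrt(104.04+1.21) = sqrt(105.25) = 10.2591
theta = atan2(-1.1, -10.2) = -173.8448 degrees

r = 10.2591, theta = -173.8448 degrees


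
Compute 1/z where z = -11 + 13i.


|z|^2 = 121+169 = 290
1/z = (-11 - 13i)/290

1/z = -0.0379 - 0.0448i


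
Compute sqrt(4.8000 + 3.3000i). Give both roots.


|z| = sqrt(23.04+10.89) = 5.8249
sqrt((|z|+a)/2) = sqrt((5.8249+4.8)/2) = sqrt(5.3125) = 2.3049
sqrt((|z|-a)/2) = sqrt((5.8249-4.8)/2) = sqrt(0.5125) = 0.7159

±(2.3049 + 0.7159i) i.e. 2.3049 + 0.7159i and -2.3049 - 0.7159i


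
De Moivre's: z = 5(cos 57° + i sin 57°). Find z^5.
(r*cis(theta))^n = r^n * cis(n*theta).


r^5 = 5^5 = 3125
n*theta = 5*57° = 285° = 285° (mod 360)
a = 3125*cos(285°) = 808.8095
b = 3125*sin(285°) = -3018.5182

3125 cis(285°) = 808.8095 - 3018.5182i


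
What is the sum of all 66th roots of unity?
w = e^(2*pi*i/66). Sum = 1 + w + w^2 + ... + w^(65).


The sum of all 66th roots of unity is 0.
Geometric series: (1 - w^66)/(1 - w) = (1-1)/(1-w) = 0 since w^66 = 1, w ≠ 1.
Alternatively: coefficient of z^65 in z^66 - 1 is 0.

0


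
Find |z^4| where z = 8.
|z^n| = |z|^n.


|z| = sqrt(64+0) = sqrt(64) = 8
|z^4| = |z|^4 = 8^4 = 4096

|z^4| = 4096


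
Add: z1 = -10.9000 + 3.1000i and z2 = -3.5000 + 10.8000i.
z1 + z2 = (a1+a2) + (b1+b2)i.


Real: -10.9 - 3.5 = -14.4
Imag: 3.1 + 10.8 = 13.9

-14.4000 + 13.9000i


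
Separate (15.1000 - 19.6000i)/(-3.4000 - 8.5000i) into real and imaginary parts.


Multiply by conjugate: (15.1000 - 19.6000i)(-3.4000 + 8.5000i) / ((-3.4)^2 + (-8.5)^2)
Numerator real = 15.1*(-3.4) - (19.6)*(-8.5) = 115.26
Numerator imag = -19.6*(-3.4) - 15.1*(-8.5) = 194.99
Denominator = 83.81
Re(z) = 115.26/83.81 = 1.3753
Im(z) = 194.99/83.81 = 2.3266

Re(z) = 1.3753, Im(z) = 2.3266


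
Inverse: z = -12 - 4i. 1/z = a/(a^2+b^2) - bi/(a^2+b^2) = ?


|z|^2 = 144+16 = 160
1/z = (-12 + 4i)/160

1/z = -0.0750 + 0.0250i


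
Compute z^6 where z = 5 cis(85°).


r^6 = 5^6 = 15625
n*theta = 6*85° = 510° = 150° (mod 360)
a = 15625*cos(150°) = -13531.6469
b = 15625*sin(150°) = 7812.5000

15625 cis(150°) = -13531.6469 + 7812.5000i


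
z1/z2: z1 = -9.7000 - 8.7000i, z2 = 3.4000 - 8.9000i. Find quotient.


Conjugate of z2 = 3.4000 + 8.9000i
Numerator: (-9.7000 - 8.7000i)(3.4000 + 8.9000i) = 44.4500 - 115.9100i
Denominator: 3.4^2 + (-8.9)^2 = 90.77
Result = (44.4500 - 115.9100i)/90.77

0.4897 - 1.2770i


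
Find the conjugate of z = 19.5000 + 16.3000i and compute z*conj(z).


z_bar = 19.5000 - 16.3000i
z*z_bar = 19.5^2 + 16.3^2 = 380.25 + 265.69 = 645.94

z_bar = 19.5000 - 16.3000i, z*z_bar = 645.94


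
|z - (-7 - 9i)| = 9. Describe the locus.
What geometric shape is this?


|z - z0| = r is a circle with center z0 and radius r.
Center = (-7, -9), radius = 9

Circle with center (-7, -9) and radius 9


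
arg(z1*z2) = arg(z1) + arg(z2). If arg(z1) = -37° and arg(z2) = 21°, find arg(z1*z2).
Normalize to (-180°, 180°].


arg(z1*z2) = -37° + 21° = -16°
Normalized to (-180°, 180°]: -16°

-16°


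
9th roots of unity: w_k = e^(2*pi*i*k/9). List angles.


The 9th roots of unity are cis(360k/9°) for k=0..8
Angle step = 360/9 = 40°
Primitive root: cis(40°)
Primitive root = 0.7660 + 0.6428i

9 roots at angles: 0°, 40°, 80°, 120°, 160°, 200°, 240°, 280°, 320°


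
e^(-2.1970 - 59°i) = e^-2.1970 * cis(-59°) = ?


e^-2.1970 = 0.11114
cos(-59°) = 0.515
sin(-59°) = -0.8572
Real = 0.11114*0.515 = 0.0572
Imag = 0.11114*(-0.8572) = -0.0953

0.0572 - 0.0953i


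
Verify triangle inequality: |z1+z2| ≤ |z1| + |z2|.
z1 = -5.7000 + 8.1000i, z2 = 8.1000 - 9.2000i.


|z1| = sqrt((-5.7)^2 + 8.1^2) = sqrt(98.1) = 9.9045
|z2| = sqrt(8.1^2 + (-9.2)^2) = sqrt(150.25) = 12.2577
z1+z2 = 2.4000 - 1.1000i
|z1+z2| = sqrt(6.97) = 2.6401
|z1|+|z2| = 9.9045 + 12.2577 = 22.1622

|z1+z2| = 2.6401 ≤ |z1|+|z2| = 22.1622 (verified)


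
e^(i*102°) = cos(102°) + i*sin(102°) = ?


cos(102°) = -0.2079
sin(102°) = 0.9781

e^(i*102°) = -0.2079 + 0.9781i


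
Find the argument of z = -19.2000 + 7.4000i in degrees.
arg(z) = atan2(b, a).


Re = -19.2, Im = 7.4
arg = atan2(7.4, -19.2) = 158.9225 degrees

arg(z) = 158.9225 degrees


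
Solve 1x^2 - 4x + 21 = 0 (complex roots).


disc = (-4)^2 - 4*1*21 = 16 - 84 = -68
sqrt(|disc|) = sqrt(68) = 8.2462
Real part = 4/(2*1) = 2.0000
Imag part = 8.2462/(2*1) = 4.1231

2.0000 ± 4.1231i


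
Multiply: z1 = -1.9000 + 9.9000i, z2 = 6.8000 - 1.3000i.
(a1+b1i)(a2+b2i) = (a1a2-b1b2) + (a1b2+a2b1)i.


Real = -1.9*6.8 - 9.9*(-1.3) = -12.92 - (-12.87) = -0.05
Imag = -1.9*(-1.3) + 6.8*9.9 = 2.47 + 67.32 = 69.79

-0.0500 + 69.7900i


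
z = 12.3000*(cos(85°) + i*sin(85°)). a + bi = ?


a = 12.3000*cos(85°) = 12.3000*0.087156 = 1.0720
b = 12.3000*sin(85°) = 12.3000*0.996195 = 12.2532

1.0720 + 12.2532i


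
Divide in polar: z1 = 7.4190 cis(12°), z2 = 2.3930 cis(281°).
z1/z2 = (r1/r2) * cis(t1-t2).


r = 7.4190 / 2.3930 = 3.1003
theta = 12° - 281° = -269° = 91° (mod 360)

3.1003 cis(91°)


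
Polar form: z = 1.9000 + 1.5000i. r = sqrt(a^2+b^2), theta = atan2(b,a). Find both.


r = sqrt(3.61+2.25) = sqrt(5.86) = 2.4207
theta = atan2(1.5, 1.9) = 38.2902 degrees

r = 2.4207, theta = 38.2902 degrees


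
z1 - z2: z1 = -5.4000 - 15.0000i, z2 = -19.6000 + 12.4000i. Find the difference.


Real: -5.4 + 19.6 = 14.2
Imag: -15 - 12.4 = -27.4

14.2000 - 27.4000i


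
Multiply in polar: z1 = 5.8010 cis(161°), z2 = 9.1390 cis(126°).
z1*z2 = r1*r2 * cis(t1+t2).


r = 5.8010 * 9.1390 = 53.0153
theta = 161° + 126° = 287° = 287° (mod 360)

53.0153 cis(287°)


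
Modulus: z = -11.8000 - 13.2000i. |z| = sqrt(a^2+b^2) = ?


|z| = sqrt((-11.8)^2 + (-13.2)^2) = sqrt(139.24 + 174.24) = sqrt(313.48) = 17.7054

|z| = 17.7054


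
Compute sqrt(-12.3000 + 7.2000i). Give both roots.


|z| = sqrt(151.29+51.84) = 14.2524
sqrt((|z|+a)/2) = sqrt((14.2524+(-12.3))/2) = sqrt(0.9762) = 0.9880
sqrt((|z|-a)/2) = sqrt((14.2524-(-12.3))/2) = sqrt(13.2762) = 3.6436

±(0.9880 + 3.6436i) i.e. 0.9880 + 3.6436i and -0.9880 - 3.6436i


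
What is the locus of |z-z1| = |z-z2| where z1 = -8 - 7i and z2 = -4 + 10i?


Equal distances means the locus is the perpendicular bisector of z1 and z2.
Midpoint = ((-8+(-4))/2, (-7+10)/2) = (-6.0000, 1.5000)

Perpendicular bisector through (-6.0000, 1.5000)


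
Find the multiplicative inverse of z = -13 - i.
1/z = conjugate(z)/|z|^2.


|z|^2 = 169+1 = 170
1/z = (-13 + 1i)/170

1/z = -0.0765 + 0.0059i


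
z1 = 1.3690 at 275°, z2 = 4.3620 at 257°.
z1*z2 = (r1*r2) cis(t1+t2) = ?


r = 1.3690 * 4.3620 = 5.9716
theta = 275° + 257° = 532° = 172° (mod 360)

5.9716 cis(172°)


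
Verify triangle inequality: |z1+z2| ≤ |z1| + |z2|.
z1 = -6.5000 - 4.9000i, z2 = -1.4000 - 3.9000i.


|z1| = sqrt((-6.5)^2 + (-4.9)^2) = sqrt(66.26) = 8.1400
|z2| = sqrt((-1.4)^2 + (-3.9)^2) = sqrt(17.17) = 4.1437
z1+z2 = -7.9000 - 8.8000i
|z1+z2| = sqrt(139.85) = 11.8258
|z1|+|z2| = 8.1400 + 4.1437 = 12.2837

|z1+z2| = 11.8258 ≤ |z1|+|z2| = 12.2837 (verified)


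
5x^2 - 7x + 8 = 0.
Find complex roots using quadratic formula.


disc = (-7)^2 - 4*5*8 = 49 - 160 = -111
sqrt(|disc|) = sqrt(111) = 10.5357
Real part = 7/(2*5) = 0.7000
Imag part = 10.5357/(2*5) = 1.0536

0.7000 ± 1.0536i


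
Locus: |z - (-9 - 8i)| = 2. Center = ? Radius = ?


|z - z0| = r is a circle with center z0 and radius r.
Center = (-9, -8), radius = 2

Circle with center (-9, -8) and radius 2


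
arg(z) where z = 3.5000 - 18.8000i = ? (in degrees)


Re = 3.5, Im = -18.8
arg = atan2(-18.8, 3.5) = -79.4540 degrees

arg(z) = -79.4540 degrees


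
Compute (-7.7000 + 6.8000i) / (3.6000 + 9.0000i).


Conjugate of z2 = 3.6000 - 9.0000i
Numerator: (-7.7000 + 6.8000i)(3.6000 - 9.0000i) = 33.4800 + 93.7800i
Denominator: 3.6^2 + 9^2 = 93.96
Result = (33.4800 + 93.7800i)/93.96

0.3563 + 0.9981i


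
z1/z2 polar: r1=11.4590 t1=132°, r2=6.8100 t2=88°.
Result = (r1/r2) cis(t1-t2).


r = 11.4590 / 6.8100 = 1.6827
theta = 132° - 88° = 44° = 44° (mod 360)

1.6827 cis(44°)


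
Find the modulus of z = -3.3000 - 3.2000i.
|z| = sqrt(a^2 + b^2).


|z| = sqrt((-3.3)^2 + (-3.2)^2) = sqrt(10.89 + 10.24) = sqrt(21.13) = 4.5967

|z| = 4.5967


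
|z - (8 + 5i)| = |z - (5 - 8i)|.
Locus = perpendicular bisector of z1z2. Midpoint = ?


Equal distances means the locus is the perpendicular bisector of z1 and z2.
Midpoint = ((8+5)/2, (5+(-8))/2) = (6.5000, -1.5000)

Perpendicular bisector through (6.5000, -1.5000)


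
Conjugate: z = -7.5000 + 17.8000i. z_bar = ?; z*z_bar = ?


z_bar = -7.5000 - 17.8000i
z*z_bar = (-7.5)^2 + 17.8^2 = 56.25 + 316.84 = 373.09

z_bar = -7.5000 - 17.8000i, z*z_bar = 373.09


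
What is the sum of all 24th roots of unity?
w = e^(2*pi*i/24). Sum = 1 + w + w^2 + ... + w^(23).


The sum of all 24th roots of unity is 0.
Geometric series: (1 - w^24)/(1 - w) = (1-1)/(1-w) = 0 since w^24 = 1, w ≠ 1.
Alternatively: coefficient of z^23 in z^24 - 1 is 0.

0


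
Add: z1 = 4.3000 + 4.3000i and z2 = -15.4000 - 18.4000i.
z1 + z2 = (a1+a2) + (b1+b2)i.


Real: 4.3 - 15.4 = -11.1
Imag: 4.3 - 18.4 = -14.1

-11.1000 - 14.1000i


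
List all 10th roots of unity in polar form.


The 10th roots of unity are cis(360k/10°) for k=0..9
Angle step = 360/10 = 36°
Primitive root: cis(36°)
Primitive root = 0.8090 + 0.5878i

10 roots at angles: 0°, 36°, 72°, 108°, 144°, 180°, 216°, 252°, 288°, 324°


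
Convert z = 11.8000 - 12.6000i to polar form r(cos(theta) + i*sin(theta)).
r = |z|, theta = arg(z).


r = sqrt(139.24+158.76) = sqrt(298) = 17.2627
theta = atan2(-12.6, 11.8) = -46.8779 degrees

r = 17.2627, theta = -46.8779 degrees


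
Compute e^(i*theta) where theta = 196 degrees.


cos(196°) = -0.9613
sin(196°) = -0.2756

e^(i*196°) = -0.9613 - 0.2756i


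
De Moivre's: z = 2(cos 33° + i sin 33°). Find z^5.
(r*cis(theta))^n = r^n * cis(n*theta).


r^5 = 2^5 = 32
n*theta = 5*33° = 165° = 165° (mod 360)
a = 32*cos(165°) = -30.9096
b = 32*sin(165°) = 8.2822

32 cis(165°) = -30.9096 + 8.2822i


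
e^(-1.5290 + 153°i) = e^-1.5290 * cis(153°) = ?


e^-1.5290 = 0.21675
cos(153°) = -0.891
sin(153°) = 0.454
Real = 0.21675*(-0.891) = -0.1931
Imag = 0.21675*0.454 = 0.0984

-0.1931 + 0.0984i


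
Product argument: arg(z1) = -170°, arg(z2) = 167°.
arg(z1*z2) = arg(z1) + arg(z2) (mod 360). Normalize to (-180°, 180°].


arg(z1*z2) = -170° + 167° = -3°
Normalized to (-180°, 180°]: -3°

-3°


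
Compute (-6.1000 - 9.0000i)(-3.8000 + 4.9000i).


Real = -6.1*(-3.8) - (-9)*4.9 = 23.18 - (-44.1) = 67.28
Imag = -6.1*4.9 - (3.8)*(-9) = -29.89 + 34.2 = 4.31

67.2800 + 4.3100i


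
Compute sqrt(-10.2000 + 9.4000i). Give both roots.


|z| = sqrt(104.04+88.36) = 13.8708
sqrt((|z|+a)/2) = sqrt((13.8708+(-10.2))/2) = sqrt(1.8354) = 1.3548
sqrt((|z|-a)/2) = sqrt((13.8708-(-10.2))/2) = sqrt(12.0354) = 3.4692

±(1.3548 + 3.4692i) i.e. 1.3548 + 3.4692i and -1.3548 - 3.4692i


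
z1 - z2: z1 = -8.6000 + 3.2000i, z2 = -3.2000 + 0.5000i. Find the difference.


Real: -8.6 + 3.2 = -5.4
Imag: 3.2 - 0.5 = 2.7

-5.4000 + 2.7000i


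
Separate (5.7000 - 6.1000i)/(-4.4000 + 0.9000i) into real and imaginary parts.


Multiply by conjugate: (5.7000 - 6.1000i)(-4.4000 - 0.9000i) / ((-4.4)^2 + 0.9^2)
Numerator real = 5.7*(-4.4) - (6.1)*0.9 = -30.57
Numerator imag = -6.1*(-4.4) - 5.7*0.9 = 21.71
Denominator = 20.17
Re(z) = -30.57/20.17 = -1.5156
Im(z) = 21.71/20.17 = 1.0764

Re(z) = -1.5156, Im(z) = 1.0764


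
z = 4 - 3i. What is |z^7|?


|z| = sqrt(16+9) = sqrt(25) = 5
|z^7| = |z|^7 = 5^7 = 78125

|z^7| = 78125


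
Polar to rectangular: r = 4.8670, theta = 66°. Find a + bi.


a = 4.8670*cos(66°) = 4.8670*0.40674 = 1.9796
b = 4.8670*sin(66°) = 4.8670*0.91355 = 4.4462

1.9796 + 4.4462i


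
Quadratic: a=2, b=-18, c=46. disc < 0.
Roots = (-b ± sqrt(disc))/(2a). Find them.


disc = (-18)^2 - 4*2*46 = 324 - 368 = -44
sqrt(|disc|) = sqrt(44) = 6.6332
Real part = 18/(2*2) = 4.5000
Imag part = 6.6332/(2*2) = 1.6583

4.5000 ± 1.6583i


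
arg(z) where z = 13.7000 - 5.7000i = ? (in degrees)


Re = 13.7, Im = -5.7
arg = atan2(-5.7, 13.7) = -22.5902 degrees

arg(z) = -22.5902 degrees


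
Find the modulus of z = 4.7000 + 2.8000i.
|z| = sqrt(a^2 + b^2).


|z| = sqrt(4.7^2 + 2.8^2) = sqrt(22.09 + 7.84) = sqrt(29.93) = 5.4708

|z| = 5.4708


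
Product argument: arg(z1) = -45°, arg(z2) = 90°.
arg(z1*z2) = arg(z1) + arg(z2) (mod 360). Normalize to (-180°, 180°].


arg(z1*z2) = -45° + 90° = 45°
Normalized to (-180°, 180°]: 45°

45°


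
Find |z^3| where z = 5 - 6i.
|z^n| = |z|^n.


|z| = sqrt(25+36) = sqrt(61) = 7.8102
|z^3| = |z|^3 = (sqrt(61))^3 = 61*sqrt(61)

|z^3| = 61*sqrt(61) ≈ 476.4252


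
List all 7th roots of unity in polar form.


The 7th roots of unity are cis(360k/7°) for k=0..6
Angle step = 360/7 = 51.4286°
Primitive root: cis(51.4286°)
Primitive root = 0.6235 + 0.7818i

7 roots at angles: 0°, 51.4286°, 102.8571°, 154.2857°, 205.7143°, 257.1429°, 308.5714°


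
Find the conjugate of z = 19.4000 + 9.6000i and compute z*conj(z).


z_bar = 19.4000 - 9.6000i
z*z_bar = 19.4^2 + 9.6^2 = 376.36 + 92.16 = 468.52

z_bar = 19.4000 - 9.6000i, z*z_bar = 468.52


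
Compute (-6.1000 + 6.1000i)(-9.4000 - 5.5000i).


Real = -6.1*(-9.4) - 6.1*(-5.5) = 57.34 - (-33.55) = 90.89
Imag = -6.1*(-5.5) - (9.4)*6.1 = 33.55 - (57.34) = -23.79

90.8900 - 23.7900i


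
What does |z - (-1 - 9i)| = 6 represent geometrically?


|z - z0| = r is a circle with center z0 and radius r.
Center = (-1, -9), radius = 6

Circle with center (-1, -9) and radius 6


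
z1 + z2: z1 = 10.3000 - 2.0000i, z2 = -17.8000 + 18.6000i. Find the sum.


Real: 10.3 - 17.8 = -7.5
Imag: -2 + 18.6 = 16.6

-7.5000 + 16.6000i


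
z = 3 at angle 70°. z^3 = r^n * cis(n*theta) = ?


r^3 = 3^3 = 27
n*theta = 3*70° = 210° = 210° (mod 360)
a = 27*cos(210°) = -23.3827
b = 27*sin(210°) = -13.5000

27 cis(210°) = -23.3827 - 13.5000i


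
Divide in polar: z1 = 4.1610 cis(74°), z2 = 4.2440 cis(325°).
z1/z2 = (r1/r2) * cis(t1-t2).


r = 4.1610 / 4.2440 = 0.9804
theta = 74° - 325° = -251° = 109° (mod 360)

0.9804 cis(109°)


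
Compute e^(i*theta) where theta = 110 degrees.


cos(110°) = -0.3420
sin(110°) = 0.9397

e^(i*110°) = -0.3420 + 0.9397i


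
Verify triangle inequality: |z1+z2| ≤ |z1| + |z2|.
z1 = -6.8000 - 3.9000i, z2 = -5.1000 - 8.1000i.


|z1| = sqrt((-6.8)^2 + (-3.9)^2) = sqrt(61.45) = 7.8390
|z2| = sqrt((-5.1)^2 + (-8.1)^2) = sqrt(91.62) = 9.5718
z1+z2 = -11.9000 - 12.0000i
|z1+z2| = sqrt(285.61) = 16.9000
|z1|+|z2| = 7.8390 + 9.5718 = 17.4108

|z1+z2| = 16.9000 ≤ |z1|+|z2| = 17.4108 (verified)


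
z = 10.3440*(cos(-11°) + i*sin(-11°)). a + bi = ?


a = 10.3440*cos(-11°) = 10.3440*0.98163 = 10.1540
b = 10.3440*sin(-11°) = 10.3440*(-0.19081) = -1.9737

10.1540 - 1.9737i


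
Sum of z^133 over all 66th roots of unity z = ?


The roots are w_k = w^k with w = e^(2*pi*i/66), and (w^k)^133 = (w^133)^k.
So S = 1 + u + u^2 + ... + u^(65) with u = w^133.
133 = 2*66 + 1, so 133 is not a multiple of 66: u = (w^66)^2 * w^1 = w^1 ≠ 1 (w is a primitive 66th root), while u^66 = (w^66)^133 = 1.
Geometric series: S = (1 - u^66)/(1 - u) = (1 - 1)/(1 - u) = 0

S = 0


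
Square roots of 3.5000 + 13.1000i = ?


|z| = sqrt(12.25+171.61) = 13.5595
sqrt((|z|+a)/2) = sqrt((13.5595+3.5)/2) = sqrt(8.5297) = 2.9206
sqrt((|z|-a)/2) = sqrt((13.5595-3.5)/2) = sqrt(5.0297) = 2.2427

±(2.9206 + 2.2427i) i.e. 2.9206 + 2.2427i and -2.9206 - 2.2427i


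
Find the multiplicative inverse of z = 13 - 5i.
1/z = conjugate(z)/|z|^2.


|z|^2 = 169+25 = 194
1/z = (13 + 5i)/194

1/z = 0.0670 + 0.0258i


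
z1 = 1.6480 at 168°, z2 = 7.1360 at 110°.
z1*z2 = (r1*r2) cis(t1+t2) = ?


r = 1.6480 * 7.1360 = 11.7601
theta = 168° + 110° = 278° = 278° (mod 360)

11.7601 cis(278°)


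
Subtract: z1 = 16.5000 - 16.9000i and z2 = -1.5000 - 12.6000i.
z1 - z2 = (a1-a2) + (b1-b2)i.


Real: 16.5 + 1.5 = 18
Imag: -16.9 + 12.6 = -4.3

18.0000 - 4.3000i


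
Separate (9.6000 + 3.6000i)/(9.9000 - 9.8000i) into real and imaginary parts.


Multiply by conjugate: (9.6000 + 3.6000i)(9.9000 + 9.8000i) / (9.9^2 + (-9.8)^2)
Numerator real = 9.6*9.9 + 3.6*(-9.8) = 59.76
Numerator imag = 3.6*9.9 - 9.6*(-9.8) = 129.72
Denominator = 194.05
Re(z) = 59.76/194.05 = 0.3080
Im(z) = 129.72/194.05 = 0.6685

Re(z) = 0.3080, Im(z) = 0.6685


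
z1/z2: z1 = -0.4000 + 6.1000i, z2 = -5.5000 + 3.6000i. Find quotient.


Conjugate of z2 = -5.5000 - 3.6000i
Numerator: (-0.4000 + 6.1000i)(-5.5000 - 3.6000i) = 24.1600 - 32.1100i
Denominator: (-5.5)^2 + 3.6^2 = 43.21
Result = (24.1600 - 32.1100i)/43.21

0.5591 - 0.7431i


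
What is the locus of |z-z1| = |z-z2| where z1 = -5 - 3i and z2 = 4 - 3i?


Equal distances means the locus is the perpendicular bisector of z1 and z2.
Midpoint = ((-5+4)/2, (-3+(-3))/2) = (-0.5000, -3.0000)

Perpendicular bisector through (-0.5000, -3.0000)


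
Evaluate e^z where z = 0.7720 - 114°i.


e^0.7720 = 2.1641
cos(-114°) = -0.40674
sin(-114°) = -0.91355
Real = 2.1641*(-0.40674) = -0.8802
Imag = 2.1641*(-0.91355) = -1.9770

-0.8802 - 1.9770i


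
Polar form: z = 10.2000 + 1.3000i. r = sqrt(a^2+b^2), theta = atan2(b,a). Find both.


r = sqrt(104.04+1.69) = sqrt(105.73) = 10.2825
theta = atan2(1.3, 10.2) = 7.2632 degrees

r = 10.2825, theta = 7.2632 degrees


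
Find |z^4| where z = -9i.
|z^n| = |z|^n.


|z| = sqrt(0+81) = sqrt(81) = 9
|z^4| = |z|^4 = 9^4 = 6561

|z^4| = 6561


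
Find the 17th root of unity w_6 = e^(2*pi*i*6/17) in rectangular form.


Angle = 360*6/17 = 127.0588°
a = cos(127.0588°) = -0.6026
b = sin(127.0588°) = 0.7980

-0.6026 + 0.7980i


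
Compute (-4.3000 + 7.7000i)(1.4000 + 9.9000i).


Real = -4.3*1.4 - 7.7*9.9 = -6.02 - 76.23 = -82.25
Imag = -4.3*9.9 + 1.4*7.7 = -42.57 + 10.78 = -31.79

-82.2500 - 31.7900i


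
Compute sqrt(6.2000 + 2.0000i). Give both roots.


|z| = sqrt(38.44+4) = 6.5146
sqrt((|z|+a)/2) = sqrt((6.5146+6.2)/2) = sqrt(6.3573) = 2.5214
sqrt((|z|-a)/2) = sqrt((6.5146-6.2)/2) = sqrt(0.1573) = 0.3966

±(2.5214 + 0.3966i) i.e. 2.5214 + 0.3966i and -2.5214 - 0.3966i


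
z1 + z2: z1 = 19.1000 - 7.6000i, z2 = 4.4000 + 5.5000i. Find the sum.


Real: 19.1 + 4.4 = 23.5
Imag: -7.6 + 5.5 = -2.1

23.5000 - 2.1000i


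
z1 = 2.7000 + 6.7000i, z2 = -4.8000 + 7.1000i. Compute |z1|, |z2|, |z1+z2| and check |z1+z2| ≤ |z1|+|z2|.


|z1| = sqrt(2.7^2 + 6.7^2) = sqrt(52.18) = 7.2236
|z2| = sqrt((-4.8)^2 + 7.1^2) = sqrt(73.45) = 8.5703
z1+z2 = -2.1000 + 13.8000i
|z1+z2| = sqrt(194.85) = 13.9589
|z1|+|z2| = 7.2236 + 8.5703 = 15.7939

|z1+z2| = 13.9589 ≤ |z1|+|z2| = 15.7939 (verified)


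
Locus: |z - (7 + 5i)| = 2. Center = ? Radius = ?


|z - z0| = r is a circle with center z0 and radius r.
Center = (7, 5), radius = 2

Circle with center (7, 5) and radius 2


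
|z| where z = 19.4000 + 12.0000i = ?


|z| = sqrt(19.4^2 + 12^2) = sqrt(376.36 + 144) = sqrt(520.36) = 22.8114

|z| = 22.8114


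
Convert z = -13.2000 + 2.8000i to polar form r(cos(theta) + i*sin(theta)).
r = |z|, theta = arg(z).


r = sqrt(174.24+7.84) = sqrt(182.08) = 13.4937
theta = atan2(2.8, -13.2) = 168.0239 degrees

r = 13.4937, theta = 168.0239 degrees


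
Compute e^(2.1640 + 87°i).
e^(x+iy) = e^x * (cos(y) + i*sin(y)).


e^2.1640 = 8.7059
cos(87°) = 0.052336
sin(87°) = 0.99863
Real = 8.7059*0.052336 = 0.4556
Imag = 8.7059*0.99863 = 8.6940

0.4556 + 8.6940i


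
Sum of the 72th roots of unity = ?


The sum of all 72th roots of unity is 0.
Geometric series: (1 - w^72)/(1 - w) = (1-1)/(1-w) = 0 since w^72 = 1, w ≠ 1.
Alternatively: coefficient of z^71 in z^72 - 1 is 0.

0


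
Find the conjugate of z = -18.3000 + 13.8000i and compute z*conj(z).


z_bar = -18.3000 - 13.8000i
z*z_bar = (-18.3)^2 + 13.8^2 = 334.89 + 190.44 = 525.33

z_bar = -18.3000 - 13.8000i, z*z_bar = 525.33


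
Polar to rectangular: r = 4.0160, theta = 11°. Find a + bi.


a = 4.0160*cos(11°) = 4.0160*0.98163 = 3.9422
b = 4.0160*sin(11°) = 4.0160*0.1908 = 0.7663

3.9422 + 0.7663i


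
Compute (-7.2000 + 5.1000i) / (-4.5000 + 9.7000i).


Conjugate of z2 = -4.5000 - 9.7000i
Numerator: (-7.2000 + 5.1000i)(-4.5000 - 9.7000i) = 81.8700 + 46.8900i
Denominator: (-4.5)^2 + 9.7^2 = 114.34
Result = (81.8700 + 46.8900i)/114.34

0.7160 + 0.4101i


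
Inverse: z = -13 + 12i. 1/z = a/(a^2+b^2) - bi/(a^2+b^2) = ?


|z|^2 = 169+144 = 313
1/z = (-13 - 12i)/313

1/z = -0.0415 - 0.0383i


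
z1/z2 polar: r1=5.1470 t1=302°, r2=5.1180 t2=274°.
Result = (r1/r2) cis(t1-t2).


r = 5.1470 / 5.1180 = 1.0057
theta = 302° - 274° = 28° = 28° (mod 360)

1.0057 cis(28°)


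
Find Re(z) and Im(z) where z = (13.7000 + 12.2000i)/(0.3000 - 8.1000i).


Multiply by conjugate: (13.7000 + 12.2000i)(0.3000 + 8.1000i) / (0.3^2 + (-8.1)^2)
Numerator real = 13.7*0.3 + 12.2*(-8.1) = -94.71
Numerator imag = 12.2*0.3 - 13.7*(-8.1) = 114.63
Denominator = 65.7
Re(z) = -94.71/65.7 = -1.4416
Im(z) = 114.63/65.7 = 1.7447

Re(z) = -1.4416, Im(z) = 1.7447


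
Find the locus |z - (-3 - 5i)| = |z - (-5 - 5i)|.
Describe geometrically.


Equal distances means the locus is the perpendicular bisector of z1 and z2.
Midpoint = ((-3+(-5))/2, (-5+(-5))/2) = (-4.0000, -5.0000)

Perpendicular bisector through (-4.0000, -5.0000)


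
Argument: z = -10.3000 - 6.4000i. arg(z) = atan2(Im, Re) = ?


Re = -10.3, Im = -6.4
arg = atan2(-6.4, -10.3) = -148.1449 degrees

arg(z) = -148.1449 degrees


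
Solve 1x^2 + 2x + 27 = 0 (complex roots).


disc = 2^2 - 4*1*27 = 4 - 108 = -104
sqrt(|disc|) = sqrt(104) = 10.1980
Real part = -2/(2*1) = -1.0000
Imag part = 10.1980/(2*1) = 5.0990

-1.0000 ± 5.0990i


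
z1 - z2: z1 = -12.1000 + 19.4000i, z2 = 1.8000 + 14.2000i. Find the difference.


Real: -12.1 - 1.8 = -13.9
Imag: 19.4 - 14.2 = 5.2

-13.9000 + 5.2000i


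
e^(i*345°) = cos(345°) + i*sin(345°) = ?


cos(345°) = 0.9659
sin(345°) = -0.2588

e^(i*345°) = 0.9659 - 0.2588i


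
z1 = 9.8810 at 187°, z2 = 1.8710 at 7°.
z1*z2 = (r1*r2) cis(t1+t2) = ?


r = 9.8810 * 1.8710 = 18.4874
theta = 187° + 7° = 194° = 194° (mod 360)

18.4874 cis(194°)


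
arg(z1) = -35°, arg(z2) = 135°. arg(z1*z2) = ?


arg(z1*z2) = -35° + 135° = 100°
Normalized to (-180°, 180°]: 100°

100°


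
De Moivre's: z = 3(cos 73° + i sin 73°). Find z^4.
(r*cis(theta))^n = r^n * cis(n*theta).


r^4 = 3^4 = 81
n*theta = 4*73° = 292° = 292° (mod 360)
a = 81*cos(292°) = 30.3431
b = 81*sin(292°) = -75.1019

81 cis(292°) = 30.3431 - 75.1019i


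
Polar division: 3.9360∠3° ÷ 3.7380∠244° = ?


r = 3.9360 / 3.7380 = 1.0530
theta = 3° - 244° = -241° = 119° (mod 360)

1.0530 cis(119°)


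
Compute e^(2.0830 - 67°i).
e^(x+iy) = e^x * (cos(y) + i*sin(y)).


e^2.0830 = 8.0285
cos(-67°) = 0.39073
sin(-67°) = -0.920505
Real = 8.0285*0.39073 = 3.1370
Imag = 8.0285*(-0.920505) = -7.3903

3.1370 - 7.3903i


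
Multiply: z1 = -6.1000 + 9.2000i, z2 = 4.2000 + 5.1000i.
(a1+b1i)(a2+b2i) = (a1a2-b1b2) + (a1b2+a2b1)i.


Real = -6.1*4.2 - 9.2*5.1 = -25.62 - 46.92 = -72.54
Imag = -6.1*5.1 + 4.2*9.2 = -31.11 + 38.64 = 7.53

-72.5400 + 7.5300i


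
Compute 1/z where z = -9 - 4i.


|z|^2 = 81+16 = 97
1/z = (-9 + 4i)/97

1/z = -0.0928 + 0.0412i


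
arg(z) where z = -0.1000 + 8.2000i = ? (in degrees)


Re = -0.1, Im = 8.2
arg = atan2(8.2, -0.1) = 90.6987 degrees

arg(z) = 90.6987 degrees


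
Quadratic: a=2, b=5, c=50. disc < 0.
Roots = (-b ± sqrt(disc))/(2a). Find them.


disc = 5^2 - 4*2*50 = 25 - 400 = -375
sqrt(|disc|) = sqrt(375) = 19.3649
Real part = -5/(2*2) = -1.2500
Imag part = 19.3649/(2*2) = 4.8412

-1.2500 ± 4.8412i


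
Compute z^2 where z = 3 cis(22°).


r^2 = 3^2 = 9
n*theta = 2*22° = 44° = 44° (mod 360)
a = 9*cos(44°) = 6.4741
b = 9*sin(44°) = 6.2519

9 cis(44°) = 6.4741 + 6.2519i


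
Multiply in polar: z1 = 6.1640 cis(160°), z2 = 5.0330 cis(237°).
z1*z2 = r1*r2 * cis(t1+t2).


r = 6.1640 * 5.0330 = 31.0234
theta = 160° + 237° = 397° = 37° (mod 360)

31.0234 cis(37°)


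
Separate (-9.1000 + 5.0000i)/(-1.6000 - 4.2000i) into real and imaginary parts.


Multiply by conjugate: (-9.1000 + 5.0000i)(-1.6000 + 4.2000i) / ((-1.6)^2 + (-4.2)^2)
Numerator real = -9.1*(-1.6) + 5*(-4.2) = -6.44
Numerator imag = 5*(-1.6) - (-9.1)*(-4.2) = -46.22
Denominator = 20.2
Re(z) = -6.44/20.2 = -0.3188
Im(z) = -46.22/20.2 = -2.2881

Re(z) = -0.3188, Im(z) = -2.2881


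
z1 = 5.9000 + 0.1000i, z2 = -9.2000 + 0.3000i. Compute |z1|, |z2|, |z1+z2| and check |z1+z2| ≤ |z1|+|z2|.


|z1| = sqrt(5.9^2 + 0.1^2) = sqrt(34.82) = 5.9008
|z2| = sqrt((-9.2)^2 + 0.3^2) = sqrt(84.73) = 9.2049
z1+z2 = -3.3000 + 0.4000i
|z1+z2| = sqrt(11.05) = 3.3242
|z1|+|z2| = 5.9008 + 9.2049 = 15.1057

|z1+z2| = 3.3242 ≤ |z1|+|z2| = 15.1057 (verified)


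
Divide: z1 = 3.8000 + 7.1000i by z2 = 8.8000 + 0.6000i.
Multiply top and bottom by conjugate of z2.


Conjugate of z2 = 8.8000 - 0.6000i
Numerator: (3.8000 + 7.1000i)(8.8000 - 0.6000i) = 37.7000 + 60.2000i
Denominator: 8.8^2 + 0.6^2 = 77.8
Result = (37.7000 + 60.2000i)/77.8

0.4846 + 0.7738i


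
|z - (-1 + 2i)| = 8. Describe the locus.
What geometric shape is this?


|z - z0| = r is a circle with center z0 and radius r.
Center = (-1, 2), radius = 8

Circle with center (-1, 2) and radius 8


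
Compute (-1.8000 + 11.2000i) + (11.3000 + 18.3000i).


Real: -1.8 + 11.3 = 9.5
Imag: 11.2 + 18.3 = 29.5

9.5000 + 29.5000i


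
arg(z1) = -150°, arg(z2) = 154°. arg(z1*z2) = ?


arg(z1*z2) = -150° + 154° = 4°
Normalized to (-180°, 180°]: 4°

4°


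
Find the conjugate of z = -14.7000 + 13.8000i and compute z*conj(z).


z_bar = -14.7000 - 13.8000i
z*z_bar = (-14.7)^2 + 13.8^2 = 216.09 + 190.44 = 406.53

z_bar = -14.7000 - 13.8000i, z*z_bar = 406.53


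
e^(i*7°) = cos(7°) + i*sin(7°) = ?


cos(7°) = 0.9925
sin(7°) = 0.1219

e^(i*7°) = 0.9925 + 0.1219i


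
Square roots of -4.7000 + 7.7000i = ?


|z| = sqrt(22.09+59.29) = 9.0211
sqrt((|z|+a)/2) = sqrt((9.0211+(-4.7))/2) = sqrt(2.1605) = 1.4699
sqrt((|z|-a)/2) = sqrt((9.0211-(-4.7))/2) = sqrt(6.8605) = 2.6193

±(1.4699 + 2.6193i) i.e. 1.4699 + 2.6193i and -1.4699 - 2.6193i


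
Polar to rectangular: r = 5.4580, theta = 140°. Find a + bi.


a = 5.4580*cos(140°) = 5.4580*(-0.766044) = -4.1811
b = 5.4580*sin(140°) = 5.4580*0.64279 = 3.5083

-4.1811 + 3.5083i


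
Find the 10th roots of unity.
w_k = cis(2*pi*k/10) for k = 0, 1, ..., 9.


The 10th roots of unity are cis(360k/10°) for k=0..9
Angle step = 360/10 = 36°
Primitive root: cis(36°)
Primitive root = 0.8090 + 0.5878i

10 roots at angles: 0°, 36°, 72°, 108°, 144°, 180°, 216°, 252°, 288°, 324°


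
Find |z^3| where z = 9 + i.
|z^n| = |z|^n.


|z| = sqrt(81+1) = sqrt(82) = 9.0554
|z^3| = |z|^3 = (sqrt(82))^3 = 82*sqrt(82)

|z^3| = 82*sqrt(82) ≈ 742.5416


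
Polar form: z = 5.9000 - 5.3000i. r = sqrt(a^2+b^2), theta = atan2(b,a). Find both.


r = sqrt(34.81+28.09) = sqrt(62.9) = 7.9310
theta = atan2(-5.3, 5.9) = -41.9335 degrees

r = 7.9310, theta = -41.9335 degrees


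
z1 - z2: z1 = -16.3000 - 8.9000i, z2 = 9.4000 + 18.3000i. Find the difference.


Real: -16.3 - 9.4 = -25.7
Imag: -8.9 - 18.3 = -27.2

-25.7000 - 27.2000i


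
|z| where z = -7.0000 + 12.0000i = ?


|z| = sqrt((-7)^2 + 12^2) = sqrt(49 + 144) = sqrt(193) = 13.8924

|z| = 13.8924


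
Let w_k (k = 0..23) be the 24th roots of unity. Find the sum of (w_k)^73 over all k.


The roots are w_k = w^k with w = e^(2*pi*i/24), and (w^k)^73 = (w^73)^k.
So S = 1 + u + u^2 + ... + u^(23) with u = w^73.
73 = 3*24 + 1, so 73 is not a multiple of 24: u = (w^24)^3 * w^1 = w^1 ≠ 1 (w is a primitive 24th root), while u^24 = (w^24)^73 = 1.
Geometric series: S = (1 - u^24)/(1 - u) = (1 - 1)/(1 - u) = 0

S = 0


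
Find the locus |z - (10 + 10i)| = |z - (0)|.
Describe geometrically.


Equal distances means the locus is the perpendicular bisector of z1 and z2.
Midpoint = ((10+0)/2, (10+0)/2) = (5.0000, 5.0000)

Perpendicular bisector through (5.0000, 5.0000)


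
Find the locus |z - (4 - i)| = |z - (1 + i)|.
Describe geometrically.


Equal distances means the locus is the perpendicular bisector of z1 and z2.
Midpoint = ((4+1)/2, (-1+1)/2) = (2.5000, 0)

Perpendicular bisector through (2.5000, 0)


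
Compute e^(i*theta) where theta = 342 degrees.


cos(342°) = 0.9511
sin(342°) = -0.3090

e^(i*342°) = 0.9511 - 0.3090i


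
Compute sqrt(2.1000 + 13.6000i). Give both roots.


|z| = sqrt(4.41+184.96) = 13.7612
sqrt((|z|+a)/2) = sqrt((13.7612+2.1)/2) = sqrt(7.9306) = 2.8161
sqrt((|z|-a)/2) = sqrt((13.7612-2.1)/2) = sqrt(5.8306) = 2.4147

±(2.8161 + 2.4147i) i.e. 2.8161 + 2.4147i and -2.8161 - 2.4147i


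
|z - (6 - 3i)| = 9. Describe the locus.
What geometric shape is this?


|z - z0| = r is a circle with center z0 and radius r.
Center = (6, -3), radius = 9

Circle with center (6, -3) and radius 9


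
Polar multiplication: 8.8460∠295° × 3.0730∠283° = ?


r = 8.8460 * 3.0730 = 27.1838
theta = 295° + 283° = 578° = 218° (mod 360)

27.1838 cis(218°)


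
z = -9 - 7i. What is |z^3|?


|z| = sqrt(81+49) = sqrt(130) = 11.4018
|z^3| = |z|^3 = (sqrt(130))^3 = 130*sqrt(130)

|z^3| = 130*sqrt(130) ≈ 1482.2281
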